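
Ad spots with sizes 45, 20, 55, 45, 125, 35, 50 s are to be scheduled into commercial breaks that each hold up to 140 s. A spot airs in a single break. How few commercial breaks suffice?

3

Total = 125 + 55 + 50 + 45 + 45 + 35 + 20 = 375 s.
Lower bound: ⌈375/140⌉ = 3 commercial breaks.
A packing using 3 commercial breaks:
  break 1: 125 = 125
  break 2: 55 + 50 + 35 = 140
  break 3: 45 + 45 + 20 = 110
This matches the lower bound, so 3 is optimal.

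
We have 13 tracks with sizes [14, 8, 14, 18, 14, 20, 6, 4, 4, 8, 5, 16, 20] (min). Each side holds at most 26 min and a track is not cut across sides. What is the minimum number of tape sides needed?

7

Total = 20 + 20 + 18 + 16 + 14 + 14 + 14 + 8 + 8 + 6 + 5 + 4 + 4 = 151 min.
Lower bound: ⌈151/26⌉ = 6 tape sides.
Also, 7 tracks each exceed 13 min, and no two of those can share a side, so at least 7 tape sides are needed.
A packing using 7 tape sides:
  side 1: 20 + 6 = 26
  side 2: 20 + 5 = 25
  side 3: 18 + 8 = 26
  side 4: 16 + 8 = 24
  side 5: 14 + 4 + 4 = 22
  side 6: 14 = 14
  side 7: 14 = 14
This matches the lower bound, so 7 is optimal.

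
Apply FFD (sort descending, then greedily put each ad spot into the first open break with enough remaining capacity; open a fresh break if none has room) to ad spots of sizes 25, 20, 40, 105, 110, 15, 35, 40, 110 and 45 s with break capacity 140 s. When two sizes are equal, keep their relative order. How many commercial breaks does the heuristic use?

Sorted descending: 110, 110, 105, 45, 40, 40, 35, 25, 20, 15.
  110 → break 1 (new)  [load 110/140]
  110 → break 2 (new)  [load 110/140]
  105 → break 3 (new)  [load 105/140]
  45 → break 4 (new)  [load 45/140]
  40 → break 4  [load 85/140]
  40 → break 4  [load 125/140]
  35 → break 3  [load 140/140]
  25 → break 1  [load 135/140]
  20 → break 2  [load 130/140]
  15 → break 4  [load 140/140]
4 commercial breaks opened.

4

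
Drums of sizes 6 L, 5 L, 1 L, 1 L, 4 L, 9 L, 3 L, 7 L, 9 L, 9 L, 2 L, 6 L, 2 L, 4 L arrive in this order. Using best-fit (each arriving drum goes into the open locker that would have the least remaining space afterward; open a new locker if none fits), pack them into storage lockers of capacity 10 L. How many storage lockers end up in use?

8

  6 → locker 1 (new)  [load 6/10]
  5 → locker 2 (new)  [load 5/10]
  1 → locker 1  [load 7/10]
  1 → locker 1  [load 8/10]
  4 → locker 2  [load 9/10]
  9 → locker 3 (new)  [load 9/10]
  3 → locker 4 (new)  [load 3/10]
  7 → locker 4  [load 10/10]
  9 → locker 5 (new)  [load 9/10]
  9 → locker 6 (new)  [load 9/10]
  2 → locker 1  [load 10/10]
  6 → locker 7 (new)  [load 6/10]
  2 → locker 7  [load 8/10]
  4 → locker 8 (new)  [load 4/10]
8 storage lockers opened.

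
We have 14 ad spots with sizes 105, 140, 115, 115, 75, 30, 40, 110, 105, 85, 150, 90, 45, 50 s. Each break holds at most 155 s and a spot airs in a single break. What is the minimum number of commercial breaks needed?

10

Total = 150 + 140 + 115 + 115 + 110 + 105 + 105 + 90 + 85 + 75 + 50 + 45 + 40 + 30 = 1255 s.
Lower bound: ⌈1255/155⌉ = 9 commercial breaks.
A packing using 10 commercial breaks:
  break 1: 150 = 150
  break 2: 140 = 140
  break 3: 115 + 40 = 155
  break 4: 115 + 30 = 145
  break 5: 110 + 45 = 155
  break 6: 105 + 50 = 155
  break 7: 105 = 105
  break 8: 90 = 90
  break 9: 85 = 85
  break 10: 75 = 75
No arrangement into 9 commercial breaks stays within capacity, so 10 is optimal.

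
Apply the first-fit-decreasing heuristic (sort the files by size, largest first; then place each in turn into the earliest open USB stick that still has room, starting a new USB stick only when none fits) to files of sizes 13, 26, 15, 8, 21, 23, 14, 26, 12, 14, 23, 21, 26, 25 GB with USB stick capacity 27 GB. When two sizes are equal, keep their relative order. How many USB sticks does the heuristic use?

11

Sorted descending: 26, 26, 26, 25, 23, 23, 21, 21, 15, 14, 14, 13, 12, 8.
  26 → USB stick 1 (new)  [load 26/27]
  26 → USB stick 2 (new)  [load 26/27]
  26 → USB stick 3 (new)  [load 26/27]
  25 → USB stick 4 (new)  [load 25/27]
  23 → USB stick 5 (new)  [load 23/27]
  23 → USB stick 6 (new)  [load 23/27]
  21 → USB stick 7 (new)  [load 21/27]
  21 → USB stick 8 (new)  [load 21/27]
  15 → USB stick 9 (new)  [load 15/27]
  14 → USB stick 10 (new)  [load 14/27]
  14 → USB stick 11 (new)  [load 14/27]
  13 → USB stick 10  [load 27/27]
  12 → USB stick 9  [load 27/27]
  8 → USB stick 11  [load 22/27]
11 USB sticks opened.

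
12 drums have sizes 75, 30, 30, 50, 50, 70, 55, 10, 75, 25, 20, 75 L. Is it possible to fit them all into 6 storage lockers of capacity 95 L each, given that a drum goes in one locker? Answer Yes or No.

No

Total = 565 L; ⌈565/95⌉ = 6.
7 drums each exceed half the capacity and cannot share a locker, forcing at least 7 storage lockers.
At least 7 storage lockers are required, but only 6 are allowed.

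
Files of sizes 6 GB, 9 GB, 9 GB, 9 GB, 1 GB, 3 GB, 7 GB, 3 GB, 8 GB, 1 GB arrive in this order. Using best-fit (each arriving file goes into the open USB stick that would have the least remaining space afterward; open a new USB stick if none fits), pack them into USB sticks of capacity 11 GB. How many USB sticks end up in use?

6

  6 → USB stick 1 (new)  [load 6/11]
  9 → USB stick 2 (new)  [load 9/11]
  9 → USB stick 3 (new)  [load 9/11]
  9 → USB stick 4 (new)  [load 9/11]
  1 → USB stick 2  [load 10/11]
  3 → USB stick 1  [load 9/11]
  7 → USB stick 5 (new)  [load 7/11]
  3 → USB stick 5  [load 10/11]
  8 → USB stick 6 (new)  [load 8/11]
  1 → USB stick 2  [load 11/11]
6 USB sticks opened.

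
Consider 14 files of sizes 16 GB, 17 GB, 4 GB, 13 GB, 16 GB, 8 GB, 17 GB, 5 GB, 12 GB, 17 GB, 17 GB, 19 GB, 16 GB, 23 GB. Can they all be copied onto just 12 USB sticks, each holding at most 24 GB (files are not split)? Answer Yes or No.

A valid assignment using 11 USB sticks:
  USB stick 1: 23 = 23
  USB stick 2: 19 + 5 = 24
  USB stick 3: 17 + 4 = 21
  USB stick 4: 17 = 17
  USB stick 5: 17 = 17
  USB stick 6: 17 = 17
  USB stick 7: 16 + 8 = 24
  USB stick 8: 16 = 16
  USB stick 9: 16 = 16
  USB stick 10: 13 = 13
  USB stick 11: 12 = 12
That uses only 11 ≤ 12, so 12 USB sticks are enough.

Yes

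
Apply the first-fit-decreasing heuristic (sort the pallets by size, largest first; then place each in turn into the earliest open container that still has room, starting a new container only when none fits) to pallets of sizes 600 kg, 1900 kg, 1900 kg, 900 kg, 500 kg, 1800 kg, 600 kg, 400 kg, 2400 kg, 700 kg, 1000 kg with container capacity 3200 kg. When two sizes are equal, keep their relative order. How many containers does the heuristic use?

Sorted descending: 2400, 1900, 1900, 1800, 1000, 900, 700, 600, 600, 500, 400.
  2400 → container 1 (new)  [load 2400/3200]
  1900 → container 2 (new)  [load 1900/3200]
  1900 → container 3 (new)  [load 1900/3200]
  1800 → container 4 (new)  [load 1800/3200]
  1000 → container 2  [load 2900/3200]
  900 → container 3  [load 2800/3200]
  700 → container 1  [load 3100/3200]
  600 → container 4  [load 2400/3200]
  600 → container 4  [load 3000/3200]
  500 → container 5 (new)  [load 500/3200]
  400 → container 3  [load 3200/3200]
5 containers opened.

5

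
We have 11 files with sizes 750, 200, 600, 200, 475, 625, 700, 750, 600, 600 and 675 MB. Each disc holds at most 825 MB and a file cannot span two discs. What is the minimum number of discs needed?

Total = 750 + 750 + 700 + 675 + 625 + 600 + 600 + 600 + 475 + 200 + 200 = 6175 MB.
Lower bound: ⌈6175/825⌉ = 8 discs.
Also, 9 files each exceed 825/2 MB, and no two of those can share a disc, so at least 9 discs are needed.
A packing using 9 discs:
  disc 1: 750 = 750
  disc 2: 750 = 750
  disc 3: 700 = 700
  disc 4: 675 = 675
  disc 5: 625 + 200 = 825
  disc 6: 600 + 200 = 800
  disc 7: 600 = 600
  disc 8: 600 = 600
  disc 9: 475 = 475
This matches the lower bound, so 9 is optimal.

9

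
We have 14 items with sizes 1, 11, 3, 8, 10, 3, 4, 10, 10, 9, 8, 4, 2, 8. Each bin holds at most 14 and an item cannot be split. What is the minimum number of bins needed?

Total = 11 + 10 + 10 + 10 + 9 + 8 + 8 + 8 + 4 + 4 + 3 + 3 + 2 + 1 = 91.
Lower bound: ⌈91/14⌉ = 7 bins.
Also, 8 items each exceed 7, and no two of those can share a bin, so at least 8 bins are needed.
A packing using 8 bins:
  bin 1: 11 + 3 = 14
  bin 2: 10 + 4 = 14
  bin 3: 10 + 4 = 14
  bin 4: 10 + 3 + 1 = 14
  bin 5: 9 + 2 = 11
  bin 6: 8 = 8
  bin 7: 8 = 8
  bin 8: 8 = 8
This matches the lower bound, so 8 is optimal.

8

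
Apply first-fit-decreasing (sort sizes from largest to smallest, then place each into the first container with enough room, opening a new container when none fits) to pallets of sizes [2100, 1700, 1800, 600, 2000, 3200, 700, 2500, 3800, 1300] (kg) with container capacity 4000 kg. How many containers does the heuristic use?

6

Sorted descending: 3800, 3200, 2500, 2100, 2000, 1800, 1700, 1300, 700, 600.
  3800 → container 1 (new)  [load 3800/4000]
  3200 → container 2 (new)  [load 3200/4000]
  2500 → container 3 (new)  [load 2500/4000]
  2100 → container 4 (new)  [load 2100/4000]
  2000 → container 5 (new)  [load 2000/4000]
  1800 → container 4  [load 3900/4000]
  1700 → container 5  [load 3700/4000]
  1300 → container 3  [load 3800/4000]
  700 → container 2  [load 3900/4000]
  600 → container 6 (new)  [load 600/4000]
6 containers opened.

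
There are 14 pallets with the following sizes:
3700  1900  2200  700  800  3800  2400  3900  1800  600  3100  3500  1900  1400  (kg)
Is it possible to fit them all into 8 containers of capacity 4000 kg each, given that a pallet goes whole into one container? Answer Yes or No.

Total = 31700 kg; ⌈31700/4000⌉ = 8.
The bound of 8 does not rule out 8, but exhaustive search shows no assignment into 8 containers of capacity 4000 kg exists — the minimum is 9.

No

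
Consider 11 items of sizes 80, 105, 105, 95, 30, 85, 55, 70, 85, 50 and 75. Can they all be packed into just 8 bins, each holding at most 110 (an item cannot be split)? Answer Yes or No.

No

Total = 835; ⌈835/110⌉ = 8.
The bound of 8 does not rule out 8, but exhaustive search shows no assignment into 8 bins of capacity 110 exists — the minimum is 9.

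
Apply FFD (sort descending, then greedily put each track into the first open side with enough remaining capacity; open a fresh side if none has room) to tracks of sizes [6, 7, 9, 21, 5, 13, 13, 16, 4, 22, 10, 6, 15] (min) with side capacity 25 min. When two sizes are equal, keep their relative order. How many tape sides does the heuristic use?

Sorted descending: 22, 21, 16, 15, 13, 13, 10, 9, 7, 6, 6, 5, 4.
  22 → side 1 (new)  [load 22/25]
  21 → side 2 (new)  [load 21/25]
  16 → side 3 (new)  [load 16/25]
  15 → side 4 (new)  [load 15/25]
  13 → side 5 (new)  [load 13/25]
  13 → side 6 (new)  [load 13/25]
  10 → side 4  [load 25/25]
  9 → side 3  [load 25/25]
  7 → side 5  [load 20/25]
  6 → side 6  [load 19/25]
  6 → side 6  [load 25/25]
  5 → side 5  [load 25/25]
  4 → side 2  [load 25/25]
6 tape sides opened.

6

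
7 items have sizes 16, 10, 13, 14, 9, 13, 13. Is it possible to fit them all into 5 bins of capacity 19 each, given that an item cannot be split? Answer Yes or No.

No

Total = 88; ⌈88/19⌉ = 5.
6 items each exceed half the capacity and cannot share a bin, forcing at least 6 bins.
At least 6 bins are required, but only 5 are allowed.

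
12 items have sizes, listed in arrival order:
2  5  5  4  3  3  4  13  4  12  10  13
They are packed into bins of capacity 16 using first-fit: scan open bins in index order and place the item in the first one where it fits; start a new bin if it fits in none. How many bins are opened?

6

  2 → bin 1 (new)  [load 2/16]
  5 → bin 1  [load 7/16]
  5 → bin 1  [load 12/16]
  4 → bin 1  [load 16/16]
  3 → bin 2 (new)  [load 3/16]
  3 → bin 2  [load 6/16]
  4 → bin 2  [load 10/16]
  13 → bin 3 (new)  [load 13/16]
  4 → bin 2  [load 14/16]
  12 → bin 4 (new)  [load 12/16]
  10 → bin 5 (new)  [load 10/16]
  13 → bin 6 (new)  [load 13/16]
6 bins opened.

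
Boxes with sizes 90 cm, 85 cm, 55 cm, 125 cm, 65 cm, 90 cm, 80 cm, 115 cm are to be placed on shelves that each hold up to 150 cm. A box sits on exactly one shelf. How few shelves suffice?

6

Total = 125 + 115 + 90 + 90 + 85 + 80 + 65 + 55 = 705 cm.
Lower bound: ⌈705/150⌉ = 5 shelves.
Also, 6 boxes each exceed 75 cm, and no two of those can share a shelf, so at least 6 shelves are needed.
A packing using 6 shelves:
  shelf 1: 125 = 125
  shelf 2: 115 = 115
  shelf 3: 90 + 55 = 145
  shelf 4: 90 = 90
  shelf 5: 85 + 65 = 150
  shelf 6: 80 = 80
This matches the lower bound, so 6 is optimal.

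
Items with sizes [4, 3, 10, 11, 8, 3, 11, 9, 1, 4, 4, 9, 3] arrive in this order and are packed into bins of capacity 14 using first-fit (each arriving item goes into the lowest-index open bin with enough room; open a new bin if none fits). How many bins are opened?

  4 → bin 1 (new)  [load 4/14]
  3 → bin 1  [load 7/14]
  10 → bin 2 (new)  [load 10/14]
  11 → bin 3 (new)  [load 11/14]
  8 → bin 4 (new)  [load 8/14]
  3 → bin 1  [load 10/14]
  11 → bin 5 (new)  [load 11/14]
  9 → bin 6 (new)  [load 9/14]
  1 → bin 1  [load 11/14]
  4 → bin 2  [load 14/14]
  4 → bin 4  [load 12/14]
  9 → bin 7 (new)  [load 9/14]
  3 → bin 1  [load 14/14]
7 bins opened.

7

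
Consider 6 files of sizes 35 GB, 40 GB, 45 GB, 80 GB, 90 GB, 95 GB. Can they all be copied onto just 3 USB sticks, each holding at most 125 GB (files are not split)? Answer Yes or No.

No

Total = 385 GB; ⌈385/125⌉ = 4.
At least 4 USB sticks are required, but only 3 are allowed.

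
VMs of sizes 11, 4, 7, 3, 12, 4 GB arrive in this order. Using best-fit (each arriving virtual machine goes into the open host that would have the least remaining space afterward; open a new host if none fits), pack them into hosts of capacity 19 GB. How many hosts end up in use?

  11 → host 1 (new)  [load 11/19]
  4 → host 1  [load 15/19]
  7 → host 2 (new)  [load 7/19]
  3 → host 1  [load 18/19]
  12 → host 2  [load 19/19]
  4 → host 3 (new)  [load 4/19]
3 hosts opened.

3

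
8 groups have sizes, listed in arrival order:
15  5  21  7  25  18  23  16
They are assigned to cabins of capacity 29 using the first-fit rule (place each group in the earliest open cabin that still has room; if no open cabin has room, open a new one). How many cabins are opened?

6

  15 → cabin 1 (new)  [load 15/29]
  5 → cabin 1  [load 20/29]
  21 → cabin 2 (new)  [load 21/29]
  7 → cabin 1  [load 27/29]
  25 → cabin 3 (new)  [load 25/29]
  18 → cabin 4 (new)  [load 18/29]
  23 → cabin 5 (new)  [load 23/29]
  16 → cabin 6 (new)  [load 16/29]
6 cabins opened.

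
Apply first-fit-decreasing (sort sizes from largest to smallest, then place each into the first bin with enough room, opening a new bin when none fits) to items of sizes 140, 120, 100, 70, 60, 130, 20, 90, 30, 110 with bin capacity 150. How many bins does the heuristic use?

Sorted descending: 140, 130, 120, 110, 100, 90, 70, 60, 30, 20.
  140 → bin 1 (new)  [load 140/150]
  130 → bin 2 (new)  [load 130/150]
  120 → bin 3 (new)  [load 120/150]
  110 → bin 4 (new)  [load 110/150]
  100 → bin 5 (new)  [load 100/150]
  90 → bin 6 (new)  [load 90/150]
  70 → bin 7 (new)  [load 70/150]
  60 → bin 6  [load 150/150]
  30 → bin 3  [load 150/150]
  20 → bin 2  [load 150/150]
7 bins opened.

7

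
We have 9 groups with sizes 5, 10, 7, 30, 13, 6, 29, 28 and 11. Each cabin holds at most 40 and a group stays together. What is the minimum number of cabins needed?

4

Total = 30 + 29 + 28 + 13 + 11 + 10 + 7 + 6 + 5 = 139.
Lower bound: ⌈139/40⌉ = 4 cabins.
A packing using 4 cabins:
  cabin 1: 30 + 10 = 40
  cabin 2: 29 + 11 = 40
  cabin 3: 28 + 7 + 5 = 40
  cabin 4: 13 + 6 = 19
This matches the lower bound, so 4 is optimal.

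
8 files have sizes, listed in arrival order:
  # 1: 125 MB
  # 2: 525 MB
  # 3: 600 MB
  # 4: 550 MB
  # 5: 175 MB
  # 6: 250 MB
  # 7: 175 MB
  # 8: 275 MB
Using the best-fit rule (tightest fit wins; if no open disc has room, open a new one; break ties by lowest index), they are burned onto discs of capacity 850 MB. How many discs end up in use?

  125 → disc 1 (new)  [load 125/850]
  525 → disc 1  [load 650/850]
  600 → disc 2 (new)  [load 600/850]
  550 → disc 3 (new)  [load 550/850]
  175 → disc 1  [load 825/850]
  250 → disc 2  [load 850/850]
  175 → disc 3  [load 725/850]
  275 → disc 4 (new)  [load 275/850]
4 discs opened.

4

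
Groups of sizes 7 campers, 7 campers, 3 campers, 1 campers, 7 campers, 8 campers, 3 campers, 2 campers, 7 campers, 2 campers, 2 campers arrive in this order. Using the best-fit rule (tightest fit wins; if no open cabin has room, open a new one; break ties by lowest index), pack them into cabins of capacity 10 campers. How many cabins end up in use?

5

  7 → cabin 1 (new)  [load 7/10]
  7 → cabin 2 (new)  [load 7/10]
  3 → cabin 1  [load 10/10]
  1 → cabin 2  [load 8/10]
  7 → cabin 3 (new)  [load 7/10]
  8 → cabin 4 (new)  [load 8/10]
  3 → cabin 3  [load 10/10]
  2 → cabin 2  [load 10/10]
  7 → cabin 5 (new)  [load 7/10]
  2 → cabin 4  [load 10/10]
  2 → cabin 5  [load 9/10]
5 cabins opened.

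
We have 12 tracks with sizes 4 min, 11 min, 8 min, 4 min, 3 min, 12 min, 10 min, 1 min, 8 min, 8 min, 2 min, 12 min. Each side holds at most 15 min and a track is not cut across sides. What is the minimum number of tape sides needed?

Total = 12 + 12 + 11 + 10 + 8 + 8 + 8 + 4 + 4 + 3 + 2 + 1 = 83 min.
Lower bound: ⌈83/15⌉ = 6 tape sides.
Also, 7 tracks each exceed 15/2 min, and no two of those can share a side, so at least 7 tape sides are needed.
A packing using 7 tape sides:
  side 1: 12 + 3 = 15
  side 2: 12 + 2 + 1 = 15
  side 3: 11 + 4 = 15
  side 4: 10 + 4 = 14
  side 5: 8 = 8
  side 6: 8 = 8
  side 7: 8 = 8
This matches the lower bound, so 7 is optimal.

7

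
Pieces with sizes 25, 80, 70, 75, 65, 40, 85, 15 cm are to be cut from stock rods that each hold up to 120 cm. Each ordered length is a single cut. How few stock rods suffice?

5

Total = 85 + 80 + 75 + 70 + 65 + 40 + 25 + 15 = 455 cm.
Lower bound: ⌈455/120⌉ = 4 stock rods.
Also, 5 pieces each exceed 60 cm, and no two of those can share a stock rod, so at least 5 stock rods are needed.
A packing using 5 stock rods:
  stock rod 1: 85 + 25 = 110
  stock rod 2: 80 + 40 = 120
  stock rod 3: 75 + 15 = 90
  stock rod 4: 70 = 70
  stock rod 5: 65 = 65
This matches the lower bound, so 5 is optimal.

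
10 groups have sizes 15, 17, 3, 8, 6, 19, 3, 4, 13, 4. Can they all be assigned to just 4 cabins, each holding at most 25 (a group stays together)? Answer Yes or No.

Yes

A valid assignment using 4 cabins:
  cabin 1: 19 + 6 = 25
  cabin 2: 17 + 8 = 25
  cabin 3: 15 + 4 + 4 = 23
  cabin 4: 13 + 3 + 3 = 19
Every load is within 25, so 4 cabins suffice.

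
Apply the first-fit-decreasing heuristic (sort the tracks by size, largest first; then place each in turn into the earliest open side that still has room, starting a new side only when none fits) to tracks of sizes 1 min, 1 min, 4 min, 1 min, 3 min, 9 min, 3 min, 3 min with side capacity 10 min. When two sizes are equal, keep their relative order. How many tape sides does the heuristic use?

3

Sorted descending: 9, 4, 3, 3, 3, 1, 1, 1.
  9 → side 1 (new)  [load 9/10]
  4 → side 2 (new)  [load 4/10]
  3 → side 2  [load 7/10]
  3 → side 2  [load 10/10]
  3 → side 3 (new)  [load 3/10]
  1 → side 1  [load 10/10]
  1 → side 3  [load 4/10]
  1 → side 3  [load 5/10]
3 tape sides opened.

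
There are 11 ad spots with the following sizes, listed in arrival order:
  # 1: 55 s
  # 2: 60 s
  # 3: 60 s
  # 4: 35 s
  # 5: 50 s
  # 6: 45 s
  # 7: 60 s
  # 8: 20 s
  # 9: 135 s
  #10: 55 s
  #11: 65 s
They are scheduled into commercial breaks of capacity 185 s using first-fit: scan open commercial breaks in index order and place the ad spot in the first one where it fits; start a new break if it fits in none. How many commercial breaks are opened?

  55 → break 1 (new)  [load 55/185]
  60 → break 1  [load 115/185]
  60 → break 1  [load 175/185]
  35 → break 2 (new)  [load 35/185]
  50 → break 2  [load 85/185]
  45 → break 2  [load 130/185]
  60 → break 3 (new)  [load 60/185]
  20 → break 2  [load 150/185]
  135 → break 4 (new)  [load 135/185]
  55 → break 3  [load 115/185]
  65 → break 3  [load 180/185]
4 commercial breaks opened.

4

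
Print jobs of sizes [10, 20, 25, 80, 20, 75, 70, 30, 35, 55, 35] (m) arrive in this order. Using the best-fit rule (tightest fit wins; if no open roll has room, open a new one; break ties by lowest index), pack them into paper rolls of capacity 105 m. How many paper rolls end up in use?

  10 → roll 1 (new)  [load 10/105]
  20 → roll 1  [load 30/105]
  25 → roll 1  [load 55/105]
  80 → roll 2 (new)  [load 80/105]
  20 → roll 2  [load 100/105]
  75 → roll 3 (new)  [load 75/105]
  70 → roll 4 (new)  [load 70/105]
  30 → roll 3  [load 105/105]
  35 → roll 4  [load 105/105]
  55 → roll 5 (new)  [load 55/105]
  35 → roll 1  [load 90/105]
5 paper rolls opened.

5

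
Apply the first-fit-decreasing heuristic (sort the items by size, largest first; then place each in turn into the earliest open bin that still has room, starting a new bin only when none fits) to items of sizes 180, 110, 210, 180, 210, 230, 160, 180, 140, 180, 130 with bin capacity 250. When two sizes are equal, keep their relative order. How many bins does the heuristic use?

10

Sorted descending: 230, 210, 210, 180, 180, 180, 180, 160, 140, 130, 110.
  230 → bin 1 (new)  [load 230/250]
  210 → bin 2 (new)  [load 210/250]
  210 → bin 3 (new)  [load 210/250]
  180 → bin 4 (new)  [load 180/250]
  180 → bin 5 (new)  [load 180/250]
  180 → bin 6 (new)  [load 180/250]
  180 → bin 7 (new)  [load 180/250]
  160 → bin 8 (new)  [load 160/250]
  140 → bin 9 (new)  [load 140/250]
  130 → bin 10 (new)  [load 130/250]
  110 → bin 9  [load 250/250]
10 bins opened.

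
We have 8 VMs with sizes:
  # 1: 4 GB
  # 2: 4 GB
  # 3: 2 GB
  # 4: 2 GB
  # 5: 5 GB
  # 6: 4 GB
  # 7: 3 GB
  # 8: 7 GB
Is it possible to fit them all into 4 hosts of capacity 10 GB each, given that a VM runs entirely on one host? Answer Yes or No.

A valid assignment using 4 hosts:
  host 1: 7 + 3 = 10
  host 2: 5 + 4 = 9
  host 3: 4 + 4 + 2 = 10
  host 4: 2 = 2
Every load is within 10 GB, so 4 hosts suffice.

Yes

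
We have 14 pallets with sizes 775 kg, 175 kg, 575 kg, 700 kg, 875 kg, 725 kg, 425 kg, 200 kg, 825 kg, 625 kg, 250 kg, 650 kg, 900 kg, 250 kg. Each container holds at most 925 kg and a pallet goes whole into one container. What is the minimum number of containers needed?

Total = 900 + 875 + 825 + 775 + 725 + 700 + 650 + 625 + 575 + 425 + 250 + 250 + 200 + 175 = 7950 kg.
Lower bound: ⌈7950/925⌉ = 9 containers.
A packing using 10 containers:
  container 1: 900 = 900
  container 2: 875 = 875
  container 3: 825 = 825
  container 4: 775 = 775
  container 5: 725 + 200 = 925
  container 6: 700 + 175 = 875
  container 7: 650 + 250 = 900
  container 8: 625 + 250 = 875
  container 9: 575 = 575
  container 10: 425 = 425
No arrangement into 9 containers stays within capacity, so 10 is optimal.

10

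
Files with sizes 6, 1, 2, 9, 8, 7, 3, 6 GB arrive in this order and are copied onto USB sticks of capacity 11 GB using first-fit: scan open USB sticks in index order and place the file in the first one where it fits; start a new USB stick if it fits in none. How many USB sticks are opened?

5

  6 → USB stick 1 (new)  [load 6/11]
  1 → USB stick 1  [load 7/11]
  2 → USB stick 1  [load 9/11]
  9 → USB stick 2 (new)  [load 9/11]
  8 → USB stick 3 (new)  [load 8/11]
  7 → USB stick 4 (new)  [load 7/11]
  3 → USB stick 3  [load 11/11]
  6 → USB stick 5 (new)  [load 6/11]
5 USB sticks opened.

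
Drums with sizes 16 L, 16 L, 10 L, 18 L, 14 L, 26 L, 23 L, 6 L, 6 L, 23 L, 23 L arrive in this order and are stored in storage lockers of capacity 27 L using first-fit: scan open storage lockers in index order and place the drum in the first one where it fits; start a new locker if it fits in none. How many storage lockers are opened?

8

  16 → locker 1 (new)  [load 16/27]
  16 → locker 2 (new)  [load 16/27]
  10 → locker 1  [load 26/27]
  18 → locker 3 (new)  [load 18/27]
  14 → locker 4 (new)  [load 14/27]
  26 → locker 5 (new)  [load 26/27]
  23 → locker 6 (new)  [load 23/27]
  6 → locker 2  [load 22/27]
  6 → locker 3  [load 24/27]
  23 → locker 7 (new)  [load 23/27]
  23 → locker 8 (new)  [load 23/27]
8 storage lockers opened.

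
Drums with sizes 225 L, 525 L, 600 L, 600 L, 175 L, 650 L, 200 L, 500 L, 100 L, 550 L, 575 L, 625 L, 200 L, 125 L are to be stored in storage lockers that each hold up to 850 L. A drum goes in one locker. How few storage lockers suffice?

Total = 650 + 625 + 600 + 600 + 575 + 550 + 525 + 500 + 225 + 200 + 200 + 175 + 125 + 100 = 5650 L.
Lower bound: ⌈5650/850⌉ = 7 storage lockers.
Also, 8 drums each exceed 425 L, and no two of those can share a locker, so at least 8 storage lockers are needed.
A packing using 8 storage lockers:
  locker 1: 650 + 200 = 850
  locker 2: 625 + 225 = 850
  locker 3: 600 + 200 = 800
  locker 4: 600 + 175 = 775
  locker 5: 575 + 125 + 100 = 800
  locker 6: 550 = 550
  locker 7: 525 = 525
  locker 8: 500 = 500
This matches the lower bound, so 8 is optimal.

8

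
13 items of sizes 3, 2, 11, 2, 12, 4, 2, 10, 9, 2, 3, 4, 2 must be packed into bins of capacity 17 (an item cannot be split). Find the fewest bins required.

Total = 12 + 11 + 10 + 9 + 4 + 4 + 3 + 3 + 2 + 2 + 2 + 2 + 2 = 66.
Lower bound: ⌈66/17⌉ = 4 bins.
A packing using 4 bins:
  bin 1: 12 + 4 = 16
  bin 2: 11 + 4 + 2 = 17
  bin 3: 10 + 3 + 3 = 16
  bin 4: 9 + 2 + 2 + 2 + 2 = 17
This matches the lower bound, so 4 is optimal.

4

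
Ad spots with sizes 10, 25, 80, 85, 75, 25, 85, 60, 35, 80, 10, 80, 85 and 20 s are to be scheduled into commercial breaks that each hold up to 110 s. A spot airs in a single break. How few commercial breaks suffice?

Total = 85 + 85 + 85 + 80 + 80 + 80 + 75 + 60 + 35 + 25 + 25 + 20 + 10 + 10 = 755 s.
Lower bound: ⌈755/110⌉ = 7 commercial breaks.
Also, 8 ad spots each exceed 55 s, and no two of those can share a break, so at least 8 commercial breaks are needed.
A packing using 8 commercial breaks:
  break 1: 85 + 25 = 110
  break 2: 85 + 25 = 110
  break 3: 85 + 20 = 105
  break 4: 80 + 10 + 10 = 100
  break 5: 80 = 80
  break 6: 80 = 80
  break 7: 75 + 35 = 110
  break 8: 60 = 60
This matches the lower bound, so 8 is optimal.

8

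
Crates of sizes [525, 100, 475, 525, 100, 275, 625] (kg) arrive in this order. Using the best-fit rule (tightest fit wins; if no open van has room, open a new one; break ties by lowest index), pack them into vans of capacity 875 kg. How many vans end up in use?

  525 → van 1 (new)  [load 525/875]
  100 → van 1  [load 625/875]
  475 → van 2 (new)  [load 475/875]
  525 → van 3 (new)  [load 525/875]
  100 → van 1  [load 725/875]
  275 → van 3  [load 800/875]
  625 → van 4 (new)  [load 625/875]
4 vans opened.

4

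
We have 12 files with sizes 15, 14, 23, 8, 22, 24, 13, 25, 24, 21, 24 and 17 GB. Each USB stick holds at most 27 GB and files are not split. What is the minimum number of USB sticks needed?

10

Total = 25 + 24 + 24 + 24 + 23 + 22 + 21 + 17 + 15 + 14 + 13 + 8 = 230 GB.
Lower bound: ⌈230/27⌉ = 9 USB sticks.
Also, 10 files each exceed 27/2 GB, and no two of those can share a USB stick, so at least 10 USB sticks are needed.
A packing using 10 USB sticks:
  USB stick 1: 25 = 25
  USB stick 2: 24 = 24
  USB stick 3: 24 = 24
  USB stick 4: 24 = 24
  USB stick 5: 23 = 23
  USB stick 6: 22 = 22
  USB stick 7: 21 = 21
  USB stick 8: 17 + 8 = 25
  USB stick 9: 15 = 15
  USB stick 10: 14 + 13 = 27
This matches the lower bound, so 10 is optimal.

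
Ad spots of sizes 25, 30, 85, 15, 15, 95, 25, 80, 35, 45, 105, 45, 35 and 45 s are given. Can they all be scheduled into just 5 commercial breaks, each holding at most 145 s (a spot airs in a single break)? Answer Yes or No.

A valid assignment using 5 commercial breaks:
  break 1: 105 + 35 = 140
  break 2: 95 + 45 = 140
  break 3: 85 + 45 + 15 = 145
  break 4: 80 + 45 + 15 = 140
  break 5: 35 + 30 + 25 + 25 = 115
Every load is within 145 s, so 5 commercial breaks suffice.

Yes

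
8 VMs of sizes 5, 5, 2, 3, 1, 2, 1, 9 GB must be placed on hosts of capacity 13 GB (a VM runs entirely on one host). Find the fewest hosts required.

3

Total = 9 + 5 + 5 + 3 + 2 + 2 + 1 + 1 = 28 GB.
Lower bound: ⌈28/13⌉ = 3 hosts.
A packing using 3 hosts:
  host 1: 9 + 3 + 1 = 13
  host 2: 5 + 5 + 2 + 1 = 13
  host 3: 2 = 2
This matches the lower bound, so 3 is optimal.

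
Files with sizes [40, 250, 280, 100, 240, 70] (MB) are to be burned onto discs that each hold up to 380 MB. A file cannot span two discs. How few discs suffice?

3

Total = 280 + 250 + 240 + 100 + 70 + 40 = 980 MB.
Lower bound: ⌈980/380⌉ = 3 discs.
A packing using 3 discs:
  disc 1: 280 + 100 = 380
  disc 2: 250 + 70 + 40 = 360
  disc 3: 240 = 240
This matches the lower bound, so 3 is optimal.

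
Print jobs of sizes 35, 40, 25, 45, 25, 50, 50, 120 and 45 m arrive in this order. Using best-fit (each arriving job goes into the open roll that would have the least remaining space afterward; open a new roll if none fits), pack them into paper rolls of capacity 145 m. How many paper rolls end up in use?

  35 → roll 1 (new)  [load 35/145]
  40 → roll 1  [load 75/145]
  25 → roll 1  [load 100/145]
  45 → roll 1  [load 145/145]
  25 → roll 2 (new)  [load 25/145]
  50 → roll 2  [load 75/145]
  50 → roll 2  [load 125/145]
  120 → roll 3 (new)  [load 120/145]
  45 → roll 4 (new)  [load 45/145]
4 paper rolls opened.

4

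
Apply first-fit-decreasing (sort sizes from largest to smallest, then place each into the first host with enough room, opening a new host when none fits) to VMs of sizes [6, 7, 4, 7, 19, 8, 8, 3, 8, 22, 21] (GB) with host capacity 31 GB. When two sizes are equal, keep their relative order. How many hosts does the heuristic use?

4

Sorted descending: 22, 21, 19, 8, 8, 8, 7, 7, 6, 4, 3.
  22 → host 1 (new)  [load 22/31]
  21 → host 2 (new)  [load 21/31]
  19 → host 3 (new)  [load 19/31]
  8 → host 1  [load 30/31]
  8 → host 2  [load 29/31]
  8 → host 3  [load 27/31]
  7 → host 4 (new)  [load 7/31]
  7 → host 4  [load 14/31]
  6 → host 4  [load 20/31]
  4 → host 3  [load 31/31]
  3 → host 4  [load 23/31]
4 hosts opened.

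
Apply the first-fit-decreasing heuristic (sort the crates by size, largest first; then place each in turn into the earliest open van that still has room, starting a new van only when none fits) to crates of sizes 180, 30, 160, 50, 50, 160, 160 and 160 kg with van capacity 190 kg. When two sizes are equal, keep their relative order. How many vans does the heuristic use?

6

Sorted descending: 180, 160, 160, 160, 160, 50, 50, 30.
  180 → van 1 (new)  [load 180/190]
  160 → van 2 (new)  [load 160/190]
  160 → van 3 (new)  [load 160/190]
  160 → van 4 (new)  [load 160/190]
  160 → van 5 (new)  [load 160/190]
  50 → van 6 (new)  [load 50/190]
  50 → van 6  [load 100/190]
  30 → van 2  [load 190/190]
6 vans opened.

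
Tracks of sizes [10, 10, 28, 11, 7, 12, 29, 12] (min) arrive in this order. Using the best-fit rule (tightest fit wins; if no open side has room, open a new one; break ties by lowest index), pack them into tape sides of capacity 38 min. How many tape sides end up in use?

  10 → side 1 (new)  [load 10/38]
  10 → side 1  [load 20/38]
  28 → side 2 (new)  [load 28/38]
  11 → side 1  [load 31/38]
  7 → side 1  [load 38/38]
  12 → side 3 (new)  [load 12/38]
  29 → side 4 (new)  [load 29/38]
  12 → side 3  [load 24/38]
4 tape sides opened.

4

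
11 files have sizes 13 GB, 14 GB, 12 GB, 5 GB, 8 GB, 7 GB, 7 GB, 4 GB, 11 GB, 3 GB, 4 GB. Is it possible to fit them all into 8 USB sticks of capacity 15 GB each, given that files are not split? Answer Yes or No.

Yes

A valid assignment using 7 USB sticks:
  USB stick 1: 14 = 14
  USB stick 2: 13 = 13
  USB stick 3: 12 + 3 = 15
  USB stick 4: 11 + 4 = 15
  USB stick 5: 8 + 7 = 15
  USB stick 6: 7 + 5 = 12
  USB stick 7: 4 = 4
That uses only 7 ≤ 8, so 8 USB sticks are enough.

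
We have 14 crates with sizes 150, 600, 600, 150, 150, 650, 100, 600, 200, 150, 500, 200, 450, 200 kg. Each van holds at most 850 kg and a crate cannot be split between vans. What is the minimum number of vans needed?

6

Total = 650 + 600 + 600 + 600 + 500 + 450 + 200 + 200 + 200 + 150 + 150 + 150 + 150 + 100 = 4700 kg.
Lower bound: ⌈4700/850⌉ = 6 vans.
A packing using 6 vans:
  van 1: 650 + 200 = 850
  van 2: 600 + 200 = 800
  van 3: 600 + 200 = 800
  van 4: 600 + 150 + 100 = 850
  van 5: 500 + 150 + 150 = 800
  van 6: 450 + 150 = 600
This matches the lower bound, so 6 is optimal.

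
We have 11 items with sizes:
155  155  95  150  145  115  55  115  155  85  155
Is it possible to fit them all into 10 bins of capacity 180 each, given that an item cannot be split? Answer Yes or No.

Yes

A valid assignment using 9 bins:
  bin 1: 155 = 155
  bin 2: 155 = 155
  bin 3: 155 = 155
  bin 4: 155 = 155
  bin 5: 150 = 150
  bin 6: 145 = 145
  bin 7: 115 + 55 = 170
  bin 8: 115 = 115
  bin 9: 95 + 85 = 180
That uses only 9 ≤ 10, so 10 bins are enough.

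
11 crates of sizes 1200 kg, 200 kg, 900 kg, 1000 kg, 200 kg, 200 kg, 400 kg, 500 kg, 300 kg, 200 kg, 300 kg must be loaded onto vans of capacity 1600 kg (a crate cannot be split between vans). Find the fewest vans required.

4

Total = 1200 + 1000 + 900 + 500 + 400 + 300 + 300 + 200 + 200 + 200 + 200 = 5400 kg.
Lower bound: ⌈5400/1600⌉ = 4 vans.
A packing using 4 vans:
  van 1: 1200 + 400 = 1600
  van 2: 1000 + 500 = 1500
  van 3: 900 + 300 + 300 = 1500
  van 4: 200 + 200 + 200 + 200 = 800
This matches the lower bound, so 4 is optimal.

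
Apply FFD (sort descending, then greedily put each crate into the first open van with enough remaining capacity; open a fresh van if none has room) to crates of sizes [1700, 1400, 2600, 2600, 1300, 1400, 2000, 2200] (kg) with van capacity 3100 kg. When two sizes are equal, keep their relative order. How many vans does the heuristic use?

Sorted descending: 2600, 2600, 2200, 2000, 1700, 1400, 1400, 1300.
  2600 → van 1 (new)  [load 2600/3100]
  2600 → van 2 (new)  [load 2600/3100]
  2200 → van 3 (new)  [load 2200/3100]
  2000 → van 4 (new)  [load 2000/3100]
  1700 → van 5 (new)  [load 1700/3100]
  1400 → van 5  [load 3100/3100]
  1400 → van 6 (new)  [load 1400/3100]
  1300 → van 6  [load 2700/3100]
6 vans opened.

6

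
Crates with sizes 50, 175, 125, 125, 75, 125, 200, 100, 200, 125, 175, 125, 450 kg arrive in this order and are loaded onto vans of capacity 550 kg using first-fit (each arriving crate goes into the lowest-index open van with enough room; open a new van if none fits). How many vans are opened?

4

  50 → van 1 (new)  [load 50/550]
  175 → van 1  [load 225/550]
  125 → van 1  [load 350/550]
  125 → van 1  [load 475/550]
  75 → van 1  [load 550/550]
  125 → van 2 (new)  [load 125/550]
  200 → van 2  [load 325/550]
  100 → van 2  [load 425/550]
  200 → van 3 (new)  [load 200/550]
  125 → van 2  [load 550/550]
  175 → van 3  [load 375/550]
  125 → van 3  [load 500/550]
  450 → van 4 (new)  [load 450/550]
4 vans opened.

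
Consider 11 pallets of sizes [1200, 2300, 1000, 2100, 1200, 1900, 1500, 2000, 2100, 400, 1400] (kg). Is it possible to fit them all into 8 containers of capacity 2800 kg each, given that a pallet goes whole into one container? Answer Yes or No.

Yes

A valid assignment using 8 containers:
  container 1: 2300 + 400 = 2700
  container 2: 2100 = 2100
  container 3: 2100 = 2100
  container 4: 2000 = 2000
  container 5: 1900 = 1900
  container 6: 1500 + 1200 = 2700
  container 7: 1400 + 1200 = 2600
  container 8: 1000 = 1000
Every load is within 2800 kg, so 8 containers suffice.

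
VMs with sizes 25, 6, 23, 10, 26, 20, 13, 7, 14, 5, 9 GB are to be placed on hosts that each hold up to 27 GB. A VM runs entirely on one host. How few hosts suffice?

Total = 26 + 25 + 23 + 20 + 14 + 13 + 10 + 9 + 7 + 6 + 5 = 158 GB.
Lower bound: ⌈158/27⌉ = 6 hosts.
A packing using 7 hosts:
  host 1: 26 = 26
  host 2: 25 = 25
  host 3: 23 = 23
  host 4: 20 + 7 = 27
  host 5: 14 + 13 = 27
  host 6: 10 + 9 + 6 = 25
  host 7: 5 = 5
No arrangement into 6 hosts stays within capacity, so 7 is optimal.

7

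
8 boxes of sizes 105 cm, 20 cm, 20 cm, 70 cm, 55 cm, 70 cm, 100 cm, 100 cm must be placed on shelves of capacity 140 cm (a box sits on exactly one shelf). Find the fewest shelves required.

5

Total = 105 + 100 + 100 + 70 + 70 + 55 + 20 + 20 = 540 cm.
Lower bound: ⌈540/140⌉ = 4 shelves.
A packing using 5 shelves:
  shelf 1: 105 + 20 = 125
  shelf 2: 100 + 20 = 120
  shelf 3: 100 = 100
  shelf 4: 70 + 70 = 140
  shelf 5: 55 = 55
No arrangement into 4 shelves stays within capacity, so 5 is optimal.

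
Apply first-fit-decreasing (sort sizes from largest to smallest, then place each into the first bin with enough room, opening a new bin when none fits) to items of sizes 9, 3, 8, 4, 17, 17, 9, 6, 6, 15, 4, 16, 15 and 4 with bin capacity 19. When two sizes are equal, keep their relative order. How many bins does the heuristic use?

8

Sorted descending: 17, 17, 16, 15, 15, 9, 9, 8, 6, 6, 4, 4, 4, 3.
  17 → bin 1 (new)  [load 17/19]
  17 → bin 2 (new)  [load 17/19]
  16 → bin 3 (new)  [load 16/19]
  15 → bin 4 (new)  [load 15/19]
  15 → bin 5 (new)  [load 15/19]
  9 → bin 6 (new)  [load 9/19]
  9 → bin 6  [load 18/19]
  8 → bin 7 (new)  [load 8/19]
  6 → bin 7  [load 14/19]
  6 → bin 8 (new)  [load 6/19]
  4 → bin 4  [load 19/19]
  4 → bin 5  [load 19/19]
  4 → bin 7  [load 18/19]
  3 → bin 3  [load 19/19]
8 bins opened.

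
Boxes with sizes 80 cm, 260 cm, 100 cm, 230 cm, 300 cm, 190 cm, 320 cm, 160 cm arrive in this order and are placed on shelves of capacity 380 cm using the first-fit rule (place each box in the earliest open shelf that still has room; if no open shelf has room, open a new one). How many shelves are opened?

5

  80 → shelf 1 (new)  [load 80/380]
  260 → shelf 1  [load 340/380]
  100 → shelf 2 (new)  [load 100/380]
  230 → shelf 2  [load 330/380]
  300 → shelf 3 (new)  [load 300/380]
  190 → shelf 4 (new)  [load 190/380]
  320 → shelf 5 (new)  [load 320/380]
  160 → shelf 4  [load 350/380]
5 shelves opened.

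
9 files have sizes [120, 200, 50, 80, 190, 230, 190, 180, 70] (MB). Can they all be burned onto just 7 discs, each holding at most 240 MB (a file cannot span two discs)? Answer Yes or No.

Yes

A valid assignment using 7 discs:
  disc 1: 230 = 230
  disc 2: 200 = 200
  disc 3: 190 + 50 = 240
  disc 4: 190 = 190
  disc 5: 180 = 180
  disc 6: 120 + 80 = 200
  disc 7: 70 = 70
Every load is within 240 MB, so 7 discs suffice.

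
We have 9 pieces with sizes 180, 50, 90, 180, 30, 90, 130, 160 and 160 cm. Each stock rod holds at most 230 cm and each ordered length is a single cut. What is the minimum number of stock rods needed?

6

Total = 180 + 180 + 160 + 160 + 130 + 90 + 90 + 50 + 30 = 1070 cm.
Lower bound: ⌈1070/230⌉ = 5 stock rods.
A packing using 6 stock rods:
  stock rod 1: 180 + 50 = 230
  stock rod 2: 180 + 30 = 210
  stock rod 3: 160 = 160
  stock rod 4: 160 = 160
  stock rod 5: 130 + 90 = 220
  stock rod 6: 90 = 90
No arrangement into 5 stock rods stays within capacity, so 6 is optimal.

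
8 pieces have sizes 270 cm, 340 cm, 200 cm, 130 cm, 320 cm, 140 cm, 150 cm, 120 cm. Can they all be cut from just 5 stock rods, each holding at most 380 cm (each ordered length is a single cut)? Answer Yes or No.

Total = 1670 cm; ⌈1670/380⌉ = 5.
The bound of 5 does not rule out 5, but exhaustive search shows no assignment into 5 stock rods of capacity 380 cm exists — the minimum is 6.

No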